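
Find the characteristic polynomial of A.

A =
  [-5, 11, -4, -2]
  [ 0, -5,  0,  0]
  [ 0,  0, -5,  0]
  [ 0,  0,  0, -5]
x^4 + 20*x^3 + 150*x^2 + 500*x + 625

Expanding det(x·I − A) (e.g. by cofactor expansion or by noting that A is similar to its Jordan form J, which has the same characteristic polynomial as A) gives
  χ_A(x) = x^4 + 20*x^3 + 150*x^2 + 500*x + 625
which factors as (x + 5)^4. The eigenvalues (with algebraic multiplicities) are λ = -5 with multiplicity 4.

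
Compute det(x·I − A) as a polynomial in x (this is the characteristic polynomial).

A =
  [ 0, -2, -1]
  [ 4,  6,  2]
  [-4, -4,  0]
x^3 - 6*x^2 + 12*x - 8

Expanding det(x·I − A) (e.g. by cofactor expansion or by noting that A is similar to its Jordan form J, which has the same characteristic polynomial as A) gives
  χ_A(x) = x^3 - 6*x^2 + 12*x - 8
which factors as (x - 2)^3. The eigenvalues (with algebraic multiplicities) are λ = 2 with multiplicity 3.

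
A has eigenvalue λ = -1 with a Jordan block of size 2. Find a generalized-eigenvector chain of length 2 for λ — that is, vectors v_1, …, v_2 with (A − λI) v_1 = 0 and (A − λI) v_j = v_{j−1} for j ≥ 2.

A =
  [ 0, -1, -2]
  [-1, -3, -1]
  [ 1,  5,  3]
A Jordan chain for λ = -1 of length 2:
v_1 = (1, -1, 1)ᵀ
v_2 = (1, 0, 0)ᵀ

Let N = A − (-1)·I. We want v_2 with N^2 v_2 = 0 but N^1 v_2 ≠ 0; then v_{j-1} := N · v_j for j = 2, …, 2.

Pick v_2 = (1, 0, 0)ᵀ.
Then v_1 = N · v_2 = (1, -1, 1)ᵀ.

Sanity check: (A − (-1)·I) v_1 = (0, 0, 0)ᵀ = 0. ✓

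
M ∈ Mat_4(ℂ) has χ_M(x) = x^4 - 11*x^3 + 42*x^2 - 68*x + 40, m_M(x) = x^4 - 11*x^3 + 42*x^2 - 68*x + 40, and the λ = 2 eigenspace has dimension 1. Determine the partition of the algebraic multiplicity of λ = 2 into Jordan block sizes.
Block sizes for λ = 2: [3]

Step 1 — from the characteristic polynomial, algebraic multiplicity of λ = 2 is 3. From dim ker(M − (2)·I) = 1, there are exactly 1 Jordan blocks for λ = 2.
Step 2 — from the minimal polynomial, the factor (x − 2)^3 tells us the largest block for λ = 2 has size 3.
Step 3 — with total size 3, 1 blocks, and largest block 3, the block sizes (in nonincreasing order) are [3].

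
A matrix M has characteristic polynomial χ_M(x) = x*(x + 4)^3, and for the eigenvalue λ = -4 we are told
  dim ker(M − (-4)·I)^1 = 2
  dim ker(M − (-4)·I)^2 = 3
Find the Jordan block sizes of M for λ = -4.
Block sizes for λ = -4: [2, 1]

From the dimensions of kernels of powers, the number of Jordan blocks of size at least j is d_j − d_{j−1} where d_j = dim ker(N^j) (with d_0 = 0). Computing the differences gives [2, 1].
The number of blocks of size exactly k is (#blocks of size ≥ k) − (#blocks of size ≥ k + 1), so the partition is: 1 block(s) of size 1, 1 block(s) of size 2.
In nonincreasing order the block sizes are [2, 1].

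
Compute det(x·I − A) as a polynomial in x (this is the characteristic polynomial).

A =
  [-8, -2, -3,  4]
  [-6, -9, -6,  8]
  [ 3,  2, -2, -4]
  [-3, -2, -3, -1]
x^4 + 20*x^3 + 150*x^2 + 500*x + 625

Expanding det(x·I − A) (e.g. by cofactor expansion or by noting that A is similar to its Jordan form J, which has the same characteristic polynomial as A) gives
  χ_A(x) = x^4 + 20*x^3 + 150*x^2 + 500*x + 625
which factors as (x + 5)^4. The eigenvalues (with algebraic multiplicities) are λ = -5 with multiplicity 4.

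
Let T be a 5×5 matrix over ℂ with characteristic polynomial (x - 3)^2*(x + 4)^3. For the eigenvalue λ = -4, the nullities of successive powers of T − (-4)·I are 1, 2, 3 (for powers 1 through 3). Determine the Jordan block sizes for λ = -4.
Block sizes for λ = -4: [3]

From the dimensions of kernels of powers, the number of Jordan blocks of size at least j is d_j − d_{j−1} where d_j = dim ker(N^j) (with d_0 = 0). Computing the differences gives [1, 1, 1].
The number of blocks of size exactly k is (#blocks of size ≥ k) − (#blocks of size ≥ k + 1), so the partition is: 1 block(s) of size 3.
In nonincreasing order the block sizes are [3].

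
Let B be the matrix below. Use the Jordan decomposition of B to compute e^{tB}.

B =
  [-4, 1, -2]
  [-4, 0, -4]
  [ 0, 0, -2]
e^{tB} =
  [-2*t*exp(-2*t) + exp(-2*t), t*exp(-2*t), -2*t*exp(-2*t)]
  [-4*t*exp(-2*t), 2*t*exp(-2*t) + exp(-2*t), -4*t*exp(-2*t)]
  [0, 0, exp(-2*t)]

Strategy: write B = P · J · P⁻¹ where J is a Jordan canonical form, so e^{tB} = P · e^{tJ} · P⁻¹, and e^{tJ} can be computed block-by-block.

B has Jordan form
J =
  [-2,  1,  0]
  [ 0, -2,  0]
  [ 0,  0, -2]
(up to reordering of blocks).

Per-block formulas:
  For a 2×2 Jordan block J_2(-2): exp(t · J_2(-2)) = e^(-2t)·(I + t·N), where N is the 2×2 nilpotent shift.
  For a 1×1 block at λ = -2: exp(t · [-2]) = [e^(-2t)].

After assembling e^{tJ} and conjugating by P, we get:

e^{tB} =
  [-2*t*exp(-2*t) + exp(-2*t), t*exp(-2*t), -2*t*exp(-2*t)]
  [-4*t*exp(-2*t), 2*t*exp(-2*t) + exp(-2*t), -4*t*exp(-2*t)]
  [0, 0, exp(-2*t)]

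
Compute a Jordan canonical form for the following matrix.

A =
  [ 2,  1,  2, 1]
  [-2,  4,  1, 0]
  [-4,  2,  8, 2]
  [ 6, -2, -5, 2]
J_2(4) ⊕ J_2(4)

The characteristic polynomial is
  det(x·I − A) = x^4 - 16*x^3 + 96*x^2 - 256*x + 256 = (x - 4)^4

Eigenvalues and multiplicities (the geometric multiplicity of λ is n − rank(A − λI), which equals the number of Jordan blocks for λ):
  λ = 4: algebraic multiplicity = 4, geometric multiplicity = 2

Determining the block sizes for each eigenvalue:
  λ = 4: with am = 4 and gm = 2, the partition is not yet determined (e.g. several partitions of 4 into 2 parts exist). Let N = A − (4)·I. Computing rank(N^1) = 2, rank(N^2) = 0; the number of blocks of size ≥ j is rank(N^{j−1}) − rank(N^j), giving [2, 2]. So we have 2 block(s) of size 2 → block sizes [2, 2]

Assembling the blocks gives a Jordan form
J =
  [4, 1, 0, 0]
  [0, 4, 0, 0]
  [0, 0, 4, 1]
  [0, 0, 0, 4]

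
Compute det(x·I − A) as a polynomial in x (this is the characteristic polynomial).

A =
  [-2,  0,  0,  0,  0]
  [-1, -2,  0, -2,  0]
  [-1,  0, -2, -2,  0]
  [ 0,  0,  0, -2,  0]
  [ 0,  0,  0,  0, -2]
x^5 + 10*x^4 + 40*x^3 + 80*x^2 + 80*x + 32

Expanding det(x·I − A) (e.g. by cofactor expansion or by noting that A is similar to its Jordan form J, which has the same characteristic polynomial as A) gives
  χ_A(x) = x^5 + 10*x^4 + 40*x^3 + 80*x^2 + 80*x + 32
which factors as (x + 2)^5. The eigenvalues (with algebraic multiplicities) are λ = -2 with multiplicity 5.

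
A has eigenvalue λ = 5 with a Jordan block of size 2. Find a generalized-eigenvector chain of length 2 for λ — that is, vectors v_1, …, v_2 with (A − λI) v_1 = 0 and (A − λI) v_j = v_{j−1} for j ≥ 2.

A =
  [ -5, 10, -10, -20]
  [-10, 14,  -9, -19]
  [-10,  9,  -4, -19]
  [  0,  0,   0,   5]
A Jordan chain for λ = 5 of length 2:
v_1 = (0, -1, -1, 0)ᵀ
v_2 = (1, 1, 0, 0)ᵀ

Let N = A − (5)·I. We want v_2 with N^2 v_2 = 0 but N^1 v_2 ≠ 0; then v_{j-1} := N · v_j for j = 2, …, 2.

Pick v_2 = (1, 1, 0, 0)ᵀ.
Then v_1 = N · v_2 = (0, -1, -1, 0)ᵀ.

Sanity check: (A − (5)·I) v_1 = (0, 0, 0, 0)ᵀ = 0. ✓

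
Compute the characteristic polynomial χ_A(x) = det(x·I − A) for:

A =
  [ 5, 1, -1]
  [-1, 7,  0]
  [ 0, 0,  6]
x^3 - 18*x^2 + 108*x - 216

Expanding det(x·I − A) (e.g. by cofactor expansion or by noting that A is similar to its Jordan form J, which has the same characteristic polynomial as A) gives
  χ_A(x) = x^3 - 18*x^2 + 108*x - 216
which factors as (x - 6)^3. The eigenvalues (with algebraic multiplicities) are λ = 6 with multiplicity 3.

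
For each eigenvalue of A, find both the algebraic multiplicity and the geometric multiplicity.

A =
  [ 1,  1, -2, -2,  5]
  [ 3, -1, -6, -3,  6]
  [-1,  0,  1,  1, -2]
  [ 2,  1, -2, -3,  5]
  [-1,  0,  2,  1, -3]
λ = -1: alg = 5, geom = 3

Step 1 — factor the characteristic polynomial to read off the algebraic multiplicities:
  χ_A(x) = (x + 1)^5

Step 2 — compute geometric multiplicities via the rank-nullity identity g(λ) = n − rank(A − λI):
  rank(A − (-1)·I) = 2, so dim ker(A − (-1)·I) = n − 2 = 3

Summary:
  λ = -1: algebraic multiplicity = 5, geometric multiplicity = 3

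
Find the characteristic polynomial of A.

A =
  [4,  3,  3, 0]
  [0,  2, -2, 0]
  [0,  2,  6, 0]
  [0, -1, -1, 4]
x^4 - 16*x^3 + 96*x^2 - 256*x + 256

Expanding det(x·I − A) (e.g. by cofactor expansion or by noting that A is similar to its Jordan form J, which has the same characteristic polynomial as A) gives
  χ_A(x) = x^4 - 16*x^3 + 96*x^2 - 256*x + 256
which factors as (x - 4)^4. The eigenvalues (with algebraic multiplicities) are λ = 4 with multiplicity 4.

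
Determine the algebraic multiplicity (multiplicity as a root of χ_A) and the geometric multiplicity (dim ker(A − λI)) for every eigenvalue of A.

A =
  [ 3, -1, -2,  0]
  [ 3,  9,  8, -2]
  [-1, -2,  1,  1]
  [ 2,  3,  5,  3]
λ = 4: alg = 4, geom = 2

Step 1 — factor the characteristic polynomial to read off the algebraic multiplicities:
  χ_A(x) = (x - 4)^4

Step 2 — compute geometric multiplicities via the rank-nullity identity g(λ) = n − rank(A − λI):
  rank(A − (4)·I) = 2, so dim ker(A − (4)·I) = n − 2 = 2

Summary:
  λ = 4: algebraic multiplicity = 4, geometric multiplicity = 2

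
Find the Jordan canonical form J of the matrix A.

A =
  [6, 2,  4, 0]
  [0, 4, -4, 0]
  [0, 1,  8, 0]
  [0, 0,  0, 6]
J_2(6) ⊕ J_1(6) ⊕ J_1(6)

The characteristic polynomial is
  det(x·I − A) = x^4 - 24*x^3 + 216*x^2 - 864*x + 1296 = (x - 6)^4

Eigenvalues and multiplicities (the geometric multiplicity of λ is n − rank(A − λI), which equals the number of Jordan blocks for λ):
  λ = 6: algebraic multiplicity = 4, geometric multiplicity = 3

Determining the block sizes for each eigenvalue:
  λ = 6: 3 blocks summing to 4 forces exactly one block of size 2 and the rest size 1 → block sizes [2, 1, 1]

Assembling the blocks gives a Jordan form
J =
  [6, 1, 0, 0]
  [0, 6, 0, 0]
  [0, 0, 6, 0]
  [0, 0, 0, 6]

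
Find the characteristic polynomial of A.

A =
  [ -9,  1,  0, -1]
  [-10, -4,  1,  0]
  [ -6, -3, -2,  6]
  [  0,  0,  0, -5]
x^4 + 20*x^3 + 150*x^2 + 500*x + 625

Expanding det(x·I − A) (e.g. by cofactor expansion or by noting that A is similar to its Jordan form J, which has the same characteristic polynomial as A) gives
  χ_A(x) = x^4 + 20*x^3 + 150*x^2 + 500*x + 625
which factors as (x + 5)^4. The eigenvalues (with algebraic multiplicities) are λ = -5 with multiplicity 4.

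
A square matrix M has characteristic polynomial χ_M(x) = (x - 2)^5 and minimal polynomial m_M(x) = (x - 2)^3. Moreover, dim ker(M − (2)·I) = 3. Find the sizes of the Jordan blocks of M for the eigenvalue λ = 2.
Block sizes for λ = 2: [3, 1, 1]

Step 1 — from the characteristic polynomial, algebraic multiplicity of λ = 2 is 5. From dim ker(M − (2)·I) = 3, there are exactly 3 Jordan blocks for λ = 2.
Step 2 — from the minimal polynomial, the factor (x − 2)^3 tells us the largest block for λ = 2 has size 3.
Step 3 — with total size 5, 3 blocks, and largest block 3, the block sizes (in nonincreasing order) are [3, 1, 1].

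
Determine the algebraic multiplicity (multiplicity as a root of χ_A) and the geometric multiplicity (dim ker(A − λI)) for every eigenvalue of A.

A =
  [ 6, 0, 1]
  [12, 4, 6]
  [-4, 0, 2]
λ = 4: alg = 3, geom = 2

Step 1 — factor the characteristic polynomial to read off the algebraic multiplicities:
  χ_A(x) = (x - 4)^3

Step 2 — compute geometric multiplicities via the rank-nullity identity g(λ) = n − rank(A − λI):
  rank(A − (4)·I) = 1, so dim ker(A − (4)·I) = n − 1 = 2

Summary:
  λ = 4: algebraic multiplicity = 3, geometric multiplicity = 2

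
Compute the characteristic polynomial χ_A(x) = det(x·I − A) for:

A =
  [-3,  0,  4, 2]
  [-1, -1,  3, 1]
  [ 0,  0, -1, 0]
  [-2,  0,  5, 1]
x^4 + 4*x^3 + 6*x^2 + 4*x + 1

Expanding det(x·I − A) (e.g. by cofactor expansion or by noting that A is similar to its Jordan form J, which has the same characteristic polynomial as A) gives
  χ_A(x) = x^4 + 4*x^3 + 6*x^2 + 4*x + 1
which factors as (x + 1)^4. The eigenvalues (with algebraic multiplicities) are λ = -1 with multiplicity 4.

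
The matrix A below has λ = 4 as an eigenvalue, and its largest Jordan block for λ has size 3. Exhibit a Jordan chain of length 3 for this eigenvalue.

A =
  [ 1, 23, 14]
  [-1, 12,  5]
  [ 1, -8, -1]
A Jordan chain for λ = 4 of length 3:
v_1 = (3, 1, -1)ᵀ
v_2 = (23, 8, -8)ᵀ
v_3 = (0, 1, 0)ᵀ

Let N = A − (4)·I. We want v_3 with N^3 v_3 = 0 but N^2 v_3 ≠ 0; then v_{j-1} := N · v_j for j = 3, …, 2.

Pick v_3 = (0, 1, 0)ᵀ.
Then v_2 = N · v_3 = (23, 8, -8)ᵀ.
Then v_1 = N · v_2 = (3, 1, -1)ᵀ.

Sanity check: (A − (4)·I) v_1 = (0, 0, 0)ᵀ = 0. ✓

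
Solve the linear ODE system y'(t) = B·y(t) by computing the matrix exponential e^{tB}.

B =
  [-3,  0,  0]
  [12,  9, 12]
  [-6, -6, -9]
e^{tB} =
  [exp(-3*t), 0, 0]
  [2*exp(3*t) - 2*exp(-3*t), 2*exp(3*t) - exp(-3*t), 2*exp(3*t) - 2*exp(-3*t)]
  [-exp(3*t) + exp(-3*t), -exp(3*t) + exp(-3*t), -exp(3*t) + 2*exp(-3*t)]

Strategy: write B = P · J · P⁻¹ where J is a Jordan canonical form, so e^{tB} = P · e^{tJ} · P⁻¹, and e^{tJ} can be computed block-by-block.

B has Jordan form
J =
  [-3,  0, 0]
  [ 0, -3, 0]
  [ 0,  0, 3]
(up to reordering of blocks).

Per-block formulas:
  For a 1×1 block at λ = -3: exp(t · [-3]) = [e^(-3t)].
  For a 1×1 block at λ = 3: exp(t · [3]) = [e^(3t)].

After assembling e^{tJ} and conjugating by P, we get:

e^{tB} =
  [exp(-3*t), 0, 0]
  [2*exp(3*t) - 2*exp(-3*t), 2*exp(3*t) - exp(-3*t), 2*exp(3*t) - 2*exp(-3*t)]
  [-exp(3*t) + exp(-3*t), -exp(3*t) + exp(-3*t), -exp(3*t) + 2*exp(-3*t)]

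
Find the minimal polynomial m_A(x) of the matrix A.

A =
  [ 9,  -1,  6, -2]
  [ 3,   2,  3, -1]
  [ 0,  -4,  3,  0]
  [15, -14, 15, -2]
x^3 - 9*x^2 + 27*x - 27

The characteristic polynomial is χ_A(x) = (x - 3)^4, so the eigenvalues are known. The minimal polynomial is
  m_A(x) = Π_λ (x − λ)^{k_λ}
where k_λ is the size of the *largest* Jordan block for λ (equivalently, the smallest k with (A − λI)^k v = 0 for every generalised eigenvector v of λ).

  λ = 3: largest Jordan block has size 3, contributing (x − 3)^3

So m_A(x) = (x - 3)^3 = x^3 - 9*x^2 + 27*x - 27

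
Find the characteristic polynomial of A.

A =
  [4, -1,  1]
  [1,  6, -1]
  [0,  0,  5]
x^3 - 15*x^2 + 75*x - 125

Expanding det(x·I − A) (e.g. by cofactor expansion or by noting that A is similar to its Jordan form J, which has the same characteristic polynomial as A) gives
  χ_A(x) = x^3 - 15*x^2 + 75*x - 125
which factors as (x - 5)^3. The eigenvalues (with algebraic multiplicities) are λ = 5 with multiplicity 3.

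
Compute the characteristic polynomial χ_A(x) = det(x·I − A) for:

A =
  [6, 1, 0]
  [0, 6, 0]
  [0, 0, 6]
x^3 - 18*x^2 + 108*x - 216

Expanding det(x·I − A) (e.g. by cofactor expansion or by noting that A is similar to its Jordan form J, which has the same characteristic polynomial as A) gives
  χ_A(x) = x^3 - 18*x^2 + 108*x - 216
which factors as (x - 6)^3. The eigenvalues (with algebraic multiplicities) are λ = 6 with multiplicity 3.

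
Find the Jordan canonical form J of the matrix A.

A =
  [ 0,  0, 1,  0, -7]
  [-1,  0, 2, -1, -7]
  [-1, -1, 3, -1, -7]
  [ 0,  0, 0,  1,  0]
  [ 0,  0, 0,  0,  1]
J_3(1) ⊕ J_1(1) ⊕ J_1(1)

The characteristic polynomial is
  det(x·I − A) = x^5 - 5*x^4 + 10*x^3 - 10*x^2 + 5*x - 1 = (x - 1)^5

Eigenvalues and multiplicities (the geometric multiplicity of λ is n − rank(A − λI), which equals the number of Jordan blocks for λ):
  λ = 1: algebraic multiplicity = 5, geometric multiplicity = 3

Determining the block sizes for each eigenvalue:
  λ = 1: with am = 5 and gm = 3, the partition is not yet determined (e.g. several partitions of 5 into 3 parts exist). Let N = A − (1)·I. Computing rank(N^1) = 2, rank(N^2) = 1, rank(N^3) = 0; the number of blocks of size ≥ j is rank(N^{j−1}) − rank(N^j), giving [3, 1, 1]. So we have 1 block(s) of size 3, 2 block(s) of size 1 → block sizes [3, 1, 1]

Assembling the blocks gives a Jordan form
J =
  [1, 1, 0, 0, 0]
  [0, 1, 1, 0, 0]
  [0, 0, 1, 0, 0]
  [0, 0, 0, 1, 0]
  [0, 0, 0, 0, 1]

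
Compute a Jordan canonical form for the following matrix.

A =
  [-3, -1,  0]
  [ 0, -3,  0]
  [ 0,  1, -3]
J_2(-3) ⊕ J_1(-3)

The characteristic polynomial is
  det(x·I − A) = x^3 + 9*x^2 + 27*x + 27 = (x + 3)^3

Eigenvalues and multiplicities (the geometric multiplicity of λ is n − rank(A − λI), which equals the number of Jordan blocks for λ):
  λ = -3: algebraic multiplicity = 3, geometric multiplicity = 2

Determining the block sizes for each eigenvalue:
  λ = -3: 2 blocks summing to 3 forces exactly one block of size 2 and the rest size 1 → block sizes [2, 1]

Assembling the blocks gives a Jordan form
J =
  [-3,  1,  0]
  [ 0, -3,  0]
  [ 0,  0, -3]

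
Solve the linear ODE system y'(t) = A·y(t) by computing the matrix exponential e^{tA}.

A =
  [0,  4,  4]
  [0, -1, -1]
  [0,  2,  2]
e^{tA} =
  [1, 4*exp(t) - 4, 4*exp(t) - 4]
  [0, 2 - exp(t), 1 - exp(t)]
  [0, 2*exp(t) - 2, 2*exp(t) - 1]

Strategy: write A = P · J · P⁻¹ where J is a Jordan canonical form, so e^{tA} = P · e^{tJ} · P⁻¹, and e^{tJ} can be computed block-by-block.

A has Jordan form
J =
  [0, 0, 0]
  [0, 0, 0]
  [0, 0, 1]
(up to reordering of blocks).

Per-block formulas:
  For a 1×1 block at λ = 0: exp(t · [0]) = [e^(0t)].
  For a 1×1 block at λ = 1: exp(t · [1]) = [e^(1t)].

After assembling e^{tJ} and conjugating by P, we get:

e^{tA} =
  [1, 4*exp(t) - 4, 4*exp(t) - 4]
  [0, 2 - exp(t), 1 - exp(t)]
  [0, 2*exp(t) - 2, 2*exp(t) - 1]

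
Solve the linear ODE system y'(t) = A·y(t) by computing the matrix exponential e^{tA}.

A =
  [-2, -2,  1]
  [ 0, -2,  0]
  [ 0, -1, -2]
e^{tA} =
  [exp(-2*t), -t^2*exp(-2*t)/2 - 2*t*exp(-2*t), t*exp(-2*t)]
  [0, exp(-2*t), 0]
  [0, -t*exp(-2*t), exp(-2*t)]

Strategy: write A = P · J · P⁻¹ where J is a Jordan canonical form, so e^{tA} = P · e^{tJ} · P⁻¹, and e^{tJ} can be computed block-by-block.

A has Jordan form
J =
  [-2,  1,  0]
  [ 0, -2,  1]
  [ 0,  0, -2]
(up to reordering of blocks).

Per-block formulas:
  For a 3×3 Jordan block J_3(-2): exp(t · J_3(-2)) = e^(-2t)·(I + t·N + (t^2/2)·N^2), where N is the 3×3 nilpotent shift.

After assembling e^{tJ} and conjugating by P, we get:

e^{tA} =
  [exp(-2*t), -t^2*exp(-2*t)/2 - 2*t*exp(-2*t), t*exp(-2*t)]
  [0, exp(-2*t), 0]
  [0, -t*exp(-2*t), exp(-2*t)]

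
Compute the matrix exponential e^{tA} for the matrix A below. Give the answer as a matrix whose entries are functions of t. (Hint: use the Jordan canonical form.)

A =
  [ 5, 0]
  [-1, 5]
e^{tA} =
  [exp(5*t), 0]
  [-t*exp(5*t), exp(5*t)]

Strategy: write A = P · J · P⁻¹ where J is a Jordan canonical form, so e^{tA} = P · e^{tJ} · P⁻¹, and e^{tJ} can be computed block-by-block.

A has Jordan form
J =
  [5, 1]
  [0, 5]
(up to reordering of blocks).

Per-block formulas:
  For a 2×2 Jordan block J_2(5): exp(t · J_2(5)) = e^(5t)·(I + t·N), where N is the 2×2 nilpotent shift.

After assembling e^{tJ} and conjugating by P, we get:

e^{tA} =
  [exp(5*t), 0]
  [-t*exp(5*t), exp(5*t)]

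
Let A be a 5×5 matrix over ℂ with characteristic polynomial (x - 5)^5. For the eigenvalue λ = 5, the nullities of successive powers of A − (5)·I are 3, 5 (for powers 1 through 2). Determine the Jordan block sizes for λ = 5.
Block sizes for λ = 5: [2, 2, 1]

From the dimensions of kernels of powers, the number of Jordan blocks of size at least j is d_j − d_{j−1} where d_j = dim ker(N^j) (with d_0 = 0). Computing the differences gives [3, 2].
The number of blocks of size exactly k is (#blocks of size ≥ k) − (#blocks of size ≥ k + 1), so the partition is: 1 block(s) of size 1, 2 block(s) of size 2.
In nonincreasing order the block sizes are [2, 2, 1].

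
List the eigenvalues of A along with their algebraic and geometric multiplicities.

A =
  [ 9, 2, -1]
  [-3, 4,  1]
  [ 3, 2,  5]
λ = 6: alg = 3, geom = 2

Step 1 — factor the characteristic polynomial to read off the algebraic multiplicities:
  χ_A(x) = (x - 6)^3

Step 2 — compute geometric multiplicities via the rank-nullity identity g(λ) = n − rank(A − λI):
  rank(A − (6)·I) = 1, so dim ker(A − (6)·I) = n − 1 = 2

Summary:
  λ = 6: algebraic multiplicity = 3, geometric multiplicity = 2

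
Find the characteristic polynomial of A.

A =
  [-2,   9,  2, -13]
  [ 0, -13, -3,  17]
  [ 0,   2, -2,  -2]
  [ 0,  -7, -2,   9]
x^4 + 8*x^3 + 24*x^2 + 32*x + 16

Expanding det(x·I − A) (e.g. by cofactor expansion or by noting that A is similar to its Jordan form J, which has the same characteristic polynomial as A) gives
  χ_A(x) = x^4 + 8*x^3 + 24*x^2 + 32*x + 16
which factors as (x + 2)^4. The eigenvalues (with algebraic multiplicities) are λ = -2 with multiplicity 4.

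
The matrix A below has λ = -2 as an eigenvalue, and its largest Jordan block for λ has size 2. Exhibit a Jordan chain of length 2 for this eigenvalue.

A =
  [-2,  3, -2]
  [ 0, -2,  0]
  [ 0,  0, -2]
A Jordan chain for λ = -2 of length 2:
v_1 = (3, 0, 0)ᵀ
v_2 = (0, 1, 0)ᵀ

Let N = A − (-2)·I. We want v_2 with N^2 v_2 = 0 but N^1 v_2 ≠ 0; then v_{j-1} := N · v_j for j = 2, …, 2.

Pick v_2 = (0, 1, 0)ᵀ.
Then v_1 = N · v_2 = (3, 0, 0)ᵀ.

Sanity check: (A − (-2)·I) v_1 = (0, 0, 0)ᵀ = 0. ✓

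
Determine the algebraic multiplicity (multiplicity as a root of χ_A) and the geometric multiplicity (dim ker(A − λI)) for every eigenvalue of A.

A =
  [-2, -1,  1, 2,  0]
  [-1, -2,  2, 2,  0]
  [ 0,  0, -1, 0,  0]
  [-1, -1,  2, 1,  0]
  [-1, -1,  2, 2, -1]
λ = -1: alg = 5, geom = 3

Step 1 — factor the characteristic polynomial to read off the algebraic multiplicities:
  χ_A(x) = (x + 1)^5

Step 2 — compute geometric multiplicities via the rank-nullity identity g(λ) = n − rank(A − λI):
  rank(A − (-1)·I) = 2, so dim ker(A − (-1)·I) = n − 2 = 3

Summary:
  λ = -1: algebraic multiplicity = 5, geometric multiplicity = 3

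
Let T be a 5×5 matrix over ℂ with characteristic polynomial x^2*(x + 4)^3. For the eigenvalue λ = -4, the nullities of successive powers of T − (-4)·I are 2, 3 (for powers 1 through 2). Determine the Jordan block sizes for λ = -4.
Block sizes for λ = -4: [2, 1]

From the dimensions of kernels of powers, the number of Jordan blocks of size at least j is d_j − d_{j−1} where d_j = dim ker(N^j) (with d_0 = 0). Computing the differences gives [2, 1].
The number of blocks of size exactly k is (#blocks of size ≥ k) − (#blocks of size ≥ k + 1), so the partition is: 1 block(s) of size 1, 1 block(s) of size 2.
In nonincreasing order the block sizes are [2, 1].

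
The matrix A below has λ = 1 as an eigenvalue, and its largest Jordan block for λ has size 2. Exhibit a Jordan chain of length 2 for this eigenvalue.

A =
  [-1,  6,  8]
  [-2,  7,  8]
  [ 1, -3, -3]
A Jordan chain for λ = 1 of length 2:
v_1 = (-2, -2, 1)ᵀ
v_2 = (1, 0, 0)ᵀ

Let N = A − (1)·I. We want v_2 with N^2 v_2 = 0 but N^1 v_2 ≠ 0; then v_{j-1} := N · v_j for j = 2, …, 2.

Pick v_2 = (1, 0, 0)ᵀ.
Then v_1 = N · v_2 = (-2, -2, 1)ᵀ.

Sanity check: (A − (1)·I) v_1 = (0, 0, 0)ᵀ = 0. ✓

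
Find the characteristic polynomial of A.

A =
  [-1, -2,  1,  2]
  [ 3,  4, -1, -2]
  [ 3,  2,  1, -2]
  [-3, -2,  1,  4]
x^4 - 8*x^3 + 24*x^2 - 32*x + 16

Expanding det(x·I − A) (e.g. by cofactor expansion or by noting that A is similar to its Jordan form J, which has the same characteristic polynomial as A) gives
  χ_A(x) = x^4 - 8*x^3 + 24*x^2 - 32*x + 16
which factors as (x - 2)^4. The eigenvalues (with algebraic multiplicities) are λ = 2 with multiplicity 4.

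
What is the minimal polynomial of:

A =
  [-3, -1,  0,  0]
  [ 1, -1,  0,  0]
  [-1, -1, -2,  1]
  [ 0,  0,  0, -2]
x^2 + 4*x + 4

The characteristic polynomial is χ_A(x) = (x + 2)^4, so the eigenvalues are known. The minimal polynomial is
  m_A(x) = Π_λ (x − λ)^{k_λ}
where k_λ is the size of the *largest* Jordan block for λ (equivalently, the smallest k with (A − λI)^k v = 0 for every generalised eigenvector v of λ).

  λ = -2: largest Jordan block has size 2, contributing (x + 2)^2

So m_A(x) = (x + 2)^2 = x^2 + 4*x + 4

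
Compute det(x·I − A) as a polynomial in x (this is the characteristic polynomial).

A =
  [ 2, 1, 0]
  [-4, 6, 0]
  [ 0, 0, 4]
x^3 - 12*x^2 + 48*x - 64

Expanding det(x·I − A) (e.g. by cofactor expansion or by noting that A is similar to its Jordan form J, which has the same characteristic polynomial as A) gives
  χ_A(x) = x^3 - 12*x^2 + 48*x - 64
which factors as (x - 4)^3. The eigenvalues (with algebraic multiplicities) are λ = 4 with multiplicity 3.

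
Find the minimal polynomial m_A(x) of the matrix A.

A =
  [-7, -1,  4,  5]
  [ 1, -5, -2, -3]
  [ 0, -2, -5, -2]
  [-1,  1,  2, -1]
x^2 + 9*x + 20

The characteristic polynomial is χ_A(x) = (x + 4)^2*(x + 5)^2, so the eigenvalues are known. The minimal polynomial is
  m_A(x) = Π_λ (x − λ)^{k_λ}
where k_λ is the size of the *largest* Jordan block for λ (equivalently, the smallest k with (A − λI)^k v = 0 for every generalised eigenvector v of λ).

  λ = -5: largest Jordan block has size 1, contributing (x + 5)
  λ = -4: largest Jordan block has size 1, contributing (x + 4)

So m_A(x) = (x + 4)*(x + 5) = x^2 + 9*x + 20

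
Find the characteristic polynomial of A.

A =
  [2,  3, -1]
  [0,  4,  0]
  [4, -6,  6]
x^3 - 12*x^2 + 48*x - 64

Expanding det(x·I − A) (e.g. by cofactor expansion or by noting that A is similar to its Jordan form J, which has the same characteristic polynomial as A) gives
  χ_A(x) = x^3 - 12*x^2 + 48*x - 64
which factors as (x - 4)^3. The eigenvalues (with algebraic multiplicities) are λ = 4 with multiplicity 3.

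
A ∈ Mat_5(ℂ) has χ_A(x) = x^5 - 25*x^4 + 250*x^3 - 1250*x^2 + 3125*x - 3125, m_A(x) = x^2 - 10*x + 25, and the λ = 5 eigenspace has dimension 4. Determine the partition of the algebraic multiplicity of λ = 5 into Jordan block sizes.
Block sizes for λ = 5: [2, 1, 1, 1]

Step 1 — from the characteristic polynomial, algebraic multiplicity of λ = 5 is 5. From dim ker(A − (5)·I) = 4, there are exactly 4 Jordan blocks for λ = 5.
Step 2 — from the minimal polynomial, the factor (x − 5)^2 tells us the largest block for λ = 5 has size 2.
Step 3 — with total size 5, 4 blocks, and largest block 2, the block sizes (in nonincreasing order) are [2, 1, 1, 1].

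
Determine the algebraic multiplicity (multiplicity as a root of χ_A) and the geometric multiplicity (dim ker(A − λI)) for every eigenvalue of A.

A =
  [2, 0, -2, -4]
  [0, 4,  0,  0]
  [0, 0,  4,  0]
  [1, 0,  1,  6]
λ = 4: alg = 4, geom = 3

Step 1 — factor the characteristic polynomial to read off the algebraic multiplicities:
  χ_A(x) = (x - 4)^4

Step 2 — compute geometric multiplicities via the rank-nullity identity g(λ) = n − rank(A − λI):
  rank(A − (4)·I) = 1, so dim ker(A − (4)·I) = n − 1 = 3

Summary:
  λ = 4: algebraic multiplicity = 4, geometric multiplicity = 3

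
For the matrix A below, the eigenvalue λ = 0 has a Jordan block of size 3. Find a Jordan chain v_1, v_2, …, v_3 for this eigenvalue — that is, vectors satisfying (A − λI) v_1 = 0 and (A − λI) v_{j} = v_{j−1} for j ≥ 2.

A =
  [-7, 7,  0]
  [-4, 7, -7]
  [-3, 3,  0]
A Jordan chain for λ = 0 of length 3:
v_1 = (21, 21, 9)ᵀ
v_2 = (-7, -4, -3)ᵀ
v_3 = (1, 0, 0)ᵀ

Let N = A − (0)·I. We want v_3 with N^3 v_3 = 0 but N^2 v_3 ≠ 0; then v_{j-1} := N · v_j for j = 3, …, 2.

Pick v_3 = (1, 0, 0)ᵀ.
Then v_2 = N · v_3 = (-7, -4, -3)ᵀ.
Then v_1 = N · v_2 = (21, 21, 9)ᵀ.

Sanity check: (A − (0)·I) v_1 = (0, 0, 0)ᵀ = 0. ✓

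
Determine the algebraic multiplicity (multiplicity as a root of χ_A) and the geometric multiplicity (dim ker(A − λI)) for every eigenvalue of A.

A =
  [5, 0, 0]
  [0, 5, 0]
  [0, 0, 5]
λ = 5: alg = 3, geom = 3

Step 1 — factor the characteristic polynomial to read off the algebraic multiplicities:
  χ_A(x) = (x - 5)^3

Step 2 — compute geometric multiplicities via the rank-nullity identity g(λ) = n − rank(A − λI):
  rank(A − (5)·I) = 0, so dim ker(A − (5)·I) = n − 0 = 3

Summary:
  λ = 5: algebraic multiplicity = 3, geometric multiplicity = 3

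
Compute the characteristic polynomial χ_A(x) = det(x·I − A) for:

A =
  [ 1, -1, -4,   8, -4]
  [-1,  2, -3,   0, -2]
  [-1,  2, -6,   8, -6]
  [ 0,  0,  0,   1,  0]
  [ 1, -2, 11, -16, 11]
x^5 - 9*x^4 + 26*x^3 - 34*x^2 + 21*x - 5

Expanding det(x·I − A) (e.g. by cofactor expansion or by noting that A is similar to its Jordan form J, which has the same characteristic polynomial as A) gives
  χ_A(x) = x^5 - 9*x^4 + 26*x^3 - 34*x^2 + 21*x - 5
which factors as (x - 5)*(x - 1)^4. The eigenvalues (with algebraic multiplicities) are λ = 1 with multiplicity 4, λ = 5 with multiplicity 1.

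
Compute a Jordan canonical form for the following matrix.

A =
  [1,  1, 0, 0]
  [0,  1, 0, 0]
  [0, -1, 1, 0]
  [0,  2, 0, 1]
J_2(1) ⊕ J_1(1) ⊕ J_1(1)

The characteristic polynomial is
  det(x·I − A) = x^4 - 4*x^3 + 6*x^2 - 4*x + 1 = (x - 1)^4

Eigenvalues and multiplicities (the geometric multiplicity of λ is n − rank(A − λI), which equals the number of Jordan blocks for λ):
  λ = 1: algebraic multiplicity = 4, geometric multiplicity = 3

Determining the block sizes for each eigenvalue:
  λ = 1: 3 blocks summing to 4 forces exactly one block of size 2 and the rest size 1 → block sizes [2, 1, 1]

Assembling the blocks gives a Jordan form
J =
  [1, 1, 0, 0]
  [0, 1, 0, 0]
  [0, 0, 1, 0]
  [0, 0, 0, 1]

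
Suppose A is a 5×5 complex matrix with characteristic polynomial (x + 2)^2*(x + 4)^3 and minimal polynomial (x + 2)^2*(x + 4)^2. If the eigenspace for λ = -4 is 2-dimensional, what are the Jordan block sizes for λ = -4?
Block sizes for λ = -4: [2, 1]

Step 1 — from the characteristic polynomial, algebraic multiplicity of λ = -4 is 3. From dim ker(A − (-4)·I) = 2, there are exactly 2 Jordan blocks for λ = -4.
Step 2 — from the minimal polynomial, the factor (x + 4)^2 tells us the largest block for λ = -4 has size 2.
Step 3 — with total size 3, 2 blocks, and largest block 2, the block sizes (in nonincreasing order) are [2, 1].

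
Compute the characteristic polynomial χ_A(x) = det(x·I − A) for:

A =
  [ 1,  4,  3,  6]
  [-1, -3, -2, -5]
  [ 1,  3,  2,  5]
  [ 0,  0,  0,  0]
x^4

Expanding det(x·I − A) (e.g. by cofactor expansion or by noting that A is similar to its Jordan form J, which has the same characteristic polynomial as A) gives
  χ_A(x) = x^4
which factors as x^4. The eigenvalues (with algebraic multiplicities) are λ = 0 with multiplicity 4.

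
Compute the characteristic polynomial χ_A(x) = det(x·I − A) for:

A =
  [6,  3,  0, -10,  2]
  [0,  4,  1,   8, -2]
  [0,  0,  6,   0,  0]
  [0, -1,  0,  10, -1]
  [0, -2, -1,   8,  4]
x^5 - 30*x^4 + 360*x^3 - 2160*x^2 + 6480*x - 7776

Expanding det(x·I − A) (e.g. by cofactor expansion or by noting that A is similar to its Jordan form J, which has the same characteristic polynomial as A) gives
  χ_A(x) = x^5 - 30*x^4 + 360*x^3 - 2160*x^2 + 6480*x - 7776
which factors as (x - 6)^5. The eigenvalues (with algebraic multiplicities) are λ = 6 with multiplicity 5.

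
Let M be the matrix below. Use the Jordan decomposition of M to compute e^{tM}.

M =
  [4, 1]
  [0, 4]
e^{tM} =
  [exp(4*t), t*exp(4*t)]
  [0, exp(4*t)]

Strategy: write M = P · J · P⁻¹ where J is a Jordan canonical form, so e^{tM} = P · e^{tJ} · P⁻¹, and e^{tJ} can be computed block-by-block.

M has Jordan form
J =
  [4, 1]
  [0, 4]
(up to reordering of blocks).

Per-block formulas:
  For a 2×2 Jordan block J_2(4): exp(t · J_2(4)) = e^(4t)·(I + t·N), where N is the 2×2 nilpotent shift.

After assembling e^{tJ} and conjugating by P, we get:

e^{tM} =
  [exp(4*t), t*exp(4*t)]
  [0, exp(4*t)]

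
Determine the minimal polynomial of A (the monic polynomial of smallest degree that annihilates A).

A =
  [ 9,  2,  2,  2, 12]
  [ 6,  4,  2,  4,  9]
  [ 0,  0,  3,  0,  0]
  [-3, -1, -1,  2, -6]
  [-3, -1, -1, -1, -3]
x^3 - 9*x^2 + 27*x - 27

The characteristic polynomial is χ_A(x) = (x - 3)^5, so the eigenvalues are known. The minimal polynomial is
  m_A(x) = Π_λ (x − λ)^{k_λ}
where k_λ is the size of the *largest* Jordan block for λ (equivalently, the smallest k with (A − λI)^k v = 0 for every generalised eigenvector v of λ).

  λ = 3: largest Jordan block has size 3, contributing (x − 3)^3

So m_A(x) = (x - 3)^3 = x^3 - 9*x^2 + 27*x - 27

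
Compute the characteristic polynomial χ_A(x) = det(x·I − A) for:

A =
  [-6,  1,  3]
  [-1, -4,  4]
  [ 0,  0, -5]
x^3 + 15*x^2 + 75*x + 125

Expanding det(x·I − A) (e.g. by cofactor expansion or by noting that A is similar to its Jordan form J, which has the same characteristic polynomial as A) gives
  χ_A(x) = x^3 + 15*x^2 + 75*x + 125
which factors as (x + 5)^3. The eigenvalues (with algebraic multiplicities) are λ = -5 with multiplicity 3.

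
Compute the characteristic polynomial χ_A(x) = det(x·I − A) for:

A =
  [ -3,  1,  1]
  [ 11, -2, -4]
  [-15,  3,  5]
x^3 - 3*x - 2

Expanding det(x·I − A) (e.g. by cofactor expansion or by noting that A is similar to its Jordan form J, which has the same characteristic polynomial as A) gives
  χ_A(x) = x^3 - 3*x - 2
which factors as (x - 2)*(x + 1)^2. The eigenvalues (with algebraic multiplicities) are λ = -1 with multiplicity 2, λ = 2 with multiplicity 1.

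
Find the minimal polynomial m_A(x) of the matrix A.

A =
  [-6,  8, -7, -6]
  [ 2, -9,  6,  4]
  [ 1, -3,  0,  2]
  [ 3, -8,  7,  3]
x^3 + 9*x^2 + 27*x + 27

The characteristic polynomial is χ_A(x) = (x + 3)^4, so the eigenvalues are known. The minimal polynomial is
  m_A(x) = Π_λ (x − λ)^{k_λ}
where k_λ is the size of the *largest* Jordan block for λ (equivalently, the smallest k with (A − λI)^k v = 0 for every generalised eigenvector v of λ).

  λ = -3: largest Jordan block has size 3, contributing (x + 3)^3

So m_A(x) = (x + 3)^3 = x^3 + 9*x^2 + 27*x + 27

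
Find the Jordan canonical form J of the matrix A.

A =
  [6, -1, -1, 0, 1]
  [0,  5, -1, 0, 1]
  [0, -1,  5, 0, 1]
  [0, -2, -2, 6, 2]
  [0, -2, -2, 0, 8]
J_2(6) ⊕ J_1(6) ⊕ J_1(6) ⊕ J_1(6)

The characteristic polynomial is
  det(x·I − A) = x^5 - 30*x^4 + 360*x^3 - 2160*x^2 + 6480*x - 7776 = (x - 6)^5

Eigenvalues and multiplicities (the geometric multiplicity of λ is n − rank(A − λI), which equals the number of Jordan blocks for λ):
  λ = 6: algebraic multiplicity = 5, geometric multiplicity = 4

Determining the block sizes for each eigenvalue:
  λ = 6: 4 blocks summing to 5 forces exactly one block of size 2 and the rest size 1 → block sizes [2, 1, 1, 1]

Assembling the blocks gives a Jordan form
J =
  [6, 1, 0, 0, 0]
  [0, 6, 0, 0, 0]
  [0, 0, 6, 0, 0]
  [0, 0, 0, 6, 0]
  [0, 0, 0, 0, 6]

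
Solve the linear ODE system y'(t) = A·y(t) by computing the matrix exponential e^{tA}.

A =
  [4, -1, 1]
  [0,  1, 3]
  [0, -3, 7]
e^{tA} =
  [exp(4*t), -t*exp(4*t), t*exp(4*t)]
  [0, -3*t*exp(4*t) + exp(4*t), 3*t*exp(4*t)]
  [0, -3*t*exp(4*t), 3*t*exp(4*t) + exp(4*t)]

Strategy: write A = P · J · P⁻¹ where J is a Jordan canonical form, so e^{tA} = P · e^{tJ} · P⁻¹, and e^{tJ} can be computed block-by-block.

A has Jordan form
J =
  [4, 1, 0]
  [0, 4, 0]
  [0, 0, 4]
(up to reordering of blocks).

Per-block formulas:
  For a 1×1 block at λ = 4: exp(t · [4]) = [e^(4t)].
  For a 2×2 Jordan block J_2(4): exp(t · J_2(4)) = e^(4t)·(I + t·N), where N is the 2×2 nilpotent shift.

After assembling e^{tJ} and conjugating by P, we get:

e^{tA} =
  [exp(4*t), -t*exp(4*t), t*exp(4*t)]
  [0, -3*t*exp(4*t) + exp(4*t), 3*t*exp(4*t)]
  [0, -3*t*exp(4*t), 3*t*exp(4*t) + exp(4*t)]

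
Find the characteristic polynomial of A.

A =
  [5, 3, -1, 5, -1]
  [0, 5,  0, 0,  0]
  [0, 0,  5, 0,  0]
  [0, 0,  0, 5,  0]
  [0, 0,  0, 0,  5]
x^5 - 25*x^4 + 250*x^3 - 1250*x^2 + 3125*x - 3125

Expanding det(x·I − A) (e.g. by cofactor expansion or by noting that A is similar to its Jordan form J, which has the same characteristic polynomial as A) gives
  χ_A(x) = x^5 - 25*x^4 + 250*x^3 - 1250*x^2 + 3125*x - 3125
which factors as (x - 5)^5. The eigenvalues (with algebraic multiplicities) are λ = 5 with multiplicity 5.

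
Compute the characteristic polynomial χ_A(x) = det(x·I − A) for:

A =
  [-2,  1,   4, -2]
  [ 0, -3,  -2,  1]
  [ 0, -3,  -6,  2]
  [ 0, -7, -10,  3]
x^4 + 8*x^3 + 24*x^2 + 32*x + 16

Expanding det(x·I − A) (e.g. by cofactor expansion or by noting that A is similar to its Jordan form J, which has the same characteristic polynomial as A) gives
  χ_A(x) = x^4 + 8*x^3 + 24*x^2 + 32*x + 16
which factors as (x + 2)^4. The eigenvalues (with algebraic multiplicities) are λ = -2 with multiplicity 4.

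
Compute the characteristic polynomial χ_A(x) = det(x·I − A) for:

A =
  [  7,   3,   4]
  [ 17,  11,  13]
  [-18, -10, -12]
x^3 - 6*x^2 + 12*x - 8

Expanding det(x·I − A) (e.g. by cofactor expansion or by noting that A is similar to its Jordan form J, which has the same characteristic polynomial as A) gives
  χ_A(x) = x^3 - 6*x^2 + 12*x - 8
which factors as (x - 2)^3. The eigenvalues (with algebraic multiplicities) are λ = 2 with multiplicity 3.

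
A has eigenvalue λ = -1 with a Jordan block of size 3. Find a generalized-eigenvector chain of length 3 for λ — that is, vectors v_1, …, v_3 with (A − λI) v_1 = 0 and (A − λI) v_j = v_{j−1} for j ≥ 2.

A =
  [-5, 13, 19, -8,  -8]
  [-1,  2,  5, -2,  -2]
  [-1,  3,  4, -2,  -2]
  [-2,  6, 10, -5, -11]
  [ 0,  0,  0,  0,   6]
A Jordan chain for λ = -1 of length 3:
v_1 = (-4, -1, -1, -2, 0)ᵀ
v_2 = (13, 3, 3, 6, 0)ᵀ
v_3 = (0, 1, 0, 0, 0)ᵀ

Let N = A − (-1)·I. We want v_3 with N^3 v_3 = 0 but N^2 v_3 ≠ 0; then v_{j-1} := N · v_j for j = 3, …, 2.

Pick v_3 = (0, 1, 0, 0, 0)ᵀ.
Then v_2 = N · v_3 = (13, 3, 3, 6, 0)ᵀ.
Then v_1 = N · v_2 = (-4, -1, -1, -2, 0)ᵀ.

Sanity check: (A − (-1)·I) v_1 = (0, 0, 0, 0, 0)ᵀ = 0. ✓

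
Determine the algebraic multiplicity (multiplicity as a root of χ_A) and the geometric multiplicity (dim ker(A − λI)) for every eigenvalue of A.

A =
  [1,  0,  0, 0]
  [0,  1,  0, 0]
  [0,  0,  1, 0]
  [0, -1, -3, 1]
λ = 1: alg = 4, geom = 3

Step 1 — factor the characteristic polynomial to read off the algebraic multiplicities:
  χ_A(x) = (x - 1)^4

Step 2 — compute geometric multiplicities via the rank-nullity identity g(λ) = n − rank(A − λI):
  rank(A − (1)·I) = 1, so dim ker(A − (1)·I) = n − 1 = 3

Summary:
  λ = 1: algebraic multiplicity = 4, geometric multiplicity = 3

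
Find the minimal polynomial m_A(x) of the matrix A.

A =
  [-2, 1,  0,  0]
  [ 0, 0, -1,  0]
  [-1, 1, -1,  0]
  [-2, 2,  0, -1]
x^3 + 3*x^2 + 3*x + 1

The characteristic polynomial is χ_A(x) = (x + 1)^4, so the eigenvalues are known. The minimal polynomial is
  m_A(x) = Π_λ (x − λ)^{k_λ}
where k_λ is the size of the *largest* Jordan block for λ (equivalently, the smallest k with (A − λI)^k v = 0 for every generalised eigenvector v of λ).

  λ = -1: largest Jordan block has size 3, contributing (x + 1)^3

So m_A(x) = (x + 1)^3 = x^3 + 3*x^2 + 3*x + 1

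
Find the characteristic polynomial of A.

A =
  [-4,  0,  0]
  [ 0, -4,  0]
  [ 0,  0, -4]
x^3 + 12*x^2 + 48*x + 64

Expanding det(x·I − A) (e.g. by cofactor expansion or by noting that A is similar to its Jordan form J, which has the same characteristic polynomial as A) gives
  χ_A(x) = x^3 + 12*x^2 + 48*x + 64
which factors as (x + 4)^3. The eigenvalues (with algebraic multiplicities) are λ = -4 with multiplicity 3.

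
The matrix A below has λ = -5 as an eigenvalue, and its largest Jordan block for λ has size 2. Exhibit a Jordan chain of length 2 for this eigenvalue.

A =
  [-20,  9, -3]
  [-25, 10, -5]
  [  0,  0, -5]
A Jordan chain for λ = -5 of length 2:
v_1 = (-15, -25, 0)ᵀ
v_2 = (1, 0, 0)ᵀ

Let N = A − (-5)·I. We want v_2 with N^2 v_2 = 0 but N^1 v_2 ≠ 0; then v_{j-1} := N · v_j for j = 2, …, 2.

Pick v_2 = (1, 0, 0)ᵀ.
Then v_1 = N · v_2 = (-15, -25, 0)ᵀ.

Sanity check: (A − (-5)·I) v_1 = (0, 0, 0)ᵀ = 0. ✓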